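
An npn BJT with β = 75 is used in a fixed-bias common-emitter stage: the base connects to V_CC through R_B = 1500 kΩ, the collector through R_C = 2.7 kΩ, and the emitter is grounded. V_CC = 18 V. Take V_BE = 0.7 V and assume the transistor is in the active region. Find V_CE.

Base loop: V_CC = I_B·R_B + V_BE, so I_B = (18 − 0.7)/1500 kΩ = 0.0115 mA.
In the active region I_C = β·I_B = 75 × 0.0115 = 0.865 mA.
Collector loop: V_CE = V_CC − I_C·R_C = 18 − 0.865×2.7 = 15.7 V.
Since V_CE = 15.7 V > V_CE(sat) ≈ 0.2 V, the transistor is in the active region as assumed.

V_CE ≈ 16 V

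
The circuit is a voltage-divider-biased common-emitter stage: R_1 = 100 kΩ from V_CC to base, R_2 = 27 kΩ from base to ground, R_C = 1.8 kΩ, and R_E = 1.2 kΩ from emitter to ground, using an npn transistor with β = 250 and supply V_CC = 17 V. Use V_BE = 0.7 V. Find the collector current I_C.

Thevenize the base divider: V_Th = V_CC·R_2/(R_1+R_2) = 17×27/127 = 3.61 V, R_Th = R_1‖R_2 = 21.3 kΩ.
Base-emitter loop: V_Th = I_B·R_Th + V_BE + (β+1)I_B·R_E, so I_B = (3.61 − 0.7) / (21.3 + 251×1.2) = 0.00904 mA.
I_C = β·I_B = 250×0.00904 = 2.26 mA, and I_E = (β+1)I_B = 2.27 mA.
V_CE = V_CC − I_C·R_C − I_E·R_E = 17 − 2.26×1.8 − 2.27×1.2 = 10.2 V.
V_CE = 10.2 V > 0.2 V confirms active-region operation.

I_C ≈ 2.3 mA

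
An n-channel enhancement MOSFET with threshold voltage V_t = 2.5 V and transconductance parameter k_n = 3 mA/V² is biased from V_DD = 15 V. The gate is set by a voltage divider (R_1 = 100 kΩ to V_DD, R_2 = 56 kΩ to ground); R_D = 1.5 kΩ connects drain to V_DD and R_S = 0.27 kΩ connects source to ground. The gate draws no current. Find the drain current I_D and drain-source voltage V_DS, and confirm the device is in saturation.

I_D ≈ 4.4 mA, V_DS ≈ 7.3 V

V_G = V_DD·R_2/(R_1+R_2) = 15×56/156 = 5.38 V.
Assume saturation: I_D = (k_n/2)(V_GS − V_t)² with V_GS = V_G − I_D·R_S = 5.38 − 0.27·I_D.
Substituting gives 0.109·I_D² − 3.34·I_D + 12.5 = 0, with roots I_D = 4.37 or 26.1 mA.
The root I_D = 26.1 mA gives V_GS = -1.68 V ≤ V_t, so take I_D = 4.37 mA.
Then V_GS = 4.21 V and V_DS = V_DD − I_D(R_D+R_S) = 15 − 4.37×1.77 = 7.27 V.
Saturation requires V_DS ≥ V_GS − V_t = 1.71 V; 7.27 ≥ 1.71 ✓.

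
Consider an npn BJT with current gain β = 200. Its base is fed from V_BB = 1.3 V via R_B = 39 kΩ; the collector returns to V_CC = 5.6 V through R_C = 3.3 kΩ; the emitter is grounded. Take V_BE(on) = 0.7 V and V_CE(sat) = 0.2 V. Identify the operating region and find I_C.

Assume active: I_B = (1.3 − 0.7)/39 = 0.0154 mA, giving I_C = β·I_B = 3.08 mA.
But then V_CE = 5.6 − 3.08×3.3 = -4.55 V < V_CE(sat) = 0.2 V — impossible in the active region.
So the transistor is saturated. With V_CE = 0.2 V, I_C = (V_CC − 0.2)/R_C = 5.4/3.3 = 1.64 mA.
Check: β·I_B = 3.08 mA > I_C = 1.64 mA, confirming saturation.

saturation; I_C ≈ 1.6 mA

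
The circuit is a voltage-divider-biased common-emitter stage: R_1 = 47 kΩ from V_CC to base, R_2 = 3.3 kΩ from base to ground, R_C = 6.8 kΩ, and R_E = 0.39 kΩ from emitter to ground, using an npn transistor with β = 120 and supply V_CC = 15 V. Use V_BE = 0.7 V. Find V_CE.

V_CE ≈ 10 V

Thevenize the base divider: V_Th = V_CC·R_2/(R_1+R_2) = 15×3.3/50.3 = 0.984 V, R_Th = R_1‖R_2 = 3.08 kΩ.
Base-emitter loop: V_Th = I_B·R_Th + V_BE + (β+1)I_B·R_E, so I_B = (0.984 − 0.7) / (3.08 + 121×0.39) = 0.00565 mA.
I_C = β·I_B = 120×0.00565 = 0.678 mA, and I_E = (β+1)I_B = 0.684 mA.
V_CE = V_CC − I_C·R_C − I_E·R_E = 15 − 0.678×6.8 − 0.684×0.39 = 10.1 V.
V_CE = 10.1 V > 0.2 V confirms active-region operation.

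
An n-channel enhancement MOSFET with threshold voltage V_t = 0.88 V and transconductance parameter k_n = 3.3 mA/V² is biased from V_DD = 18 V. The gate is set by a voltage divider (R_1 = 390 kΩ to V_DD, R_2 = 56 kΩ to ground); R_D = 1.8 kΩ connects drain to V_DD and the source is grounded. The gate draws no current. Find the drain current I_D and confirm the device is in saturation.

I_D ≈ 3.1 mA

V_G = V_DD·R_2/(R_1+R_2) = 18×56/446 = 2.26 V. With the source grounded, V_GS = V_G = 2.26 V.
Assume saturation: I_D = (k_n/2)(V_GS − V_t)² = (3.3/2)×(2.26 − 0.88)² = 1.65×1.38² = 3.14 mA.
V_DS = V_DD − I_D·R_D = 18 − 3.14×1.8 = 12.3 V.
Saturation requires V_DS ≥ V_GS − V_t = 1.38 V; 12.3 ≥ 1.38 ✓.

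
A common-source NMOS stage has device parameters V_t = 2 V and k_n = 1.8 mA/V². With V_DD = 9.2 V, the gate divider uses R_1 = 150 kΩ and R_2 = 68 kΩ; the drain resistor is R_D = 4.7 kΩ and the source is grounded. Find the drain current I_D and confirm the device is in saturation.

I_D ≈ 0.68 mA

V_G = V_DD·R_2/(R_1+R_2) = 9.2×68/218 = 2.87 V. With the source grounded, V_GS = V_G = 2.87 V.
Assume saturation: I_D = (k_n/2)(V_GS − V_t)² = (1.8/2)×(2.87 − 2)² = 0.9×0.87² = 0.681 mA.
V_DS = V_DD − I_D·R_D = 9.2 − 0.681×4.7 = 6 V.
Saturation requires V_DS ≥ V_GS − V_t = 0.87 V; 6 ≥ 0.87 ✓.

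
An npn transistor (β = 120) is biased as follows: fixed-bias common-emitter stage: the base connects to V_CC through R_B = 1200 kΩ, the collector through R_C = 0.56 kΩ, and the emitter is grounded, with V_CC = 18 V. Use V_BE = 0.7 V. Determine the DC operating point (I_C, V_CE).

Base loop: V_CC = I_B·R_B + V_BE, so I_B = (18 − 0.7)/1200 kΩ = 0.0144 mA.
In the active region I_C = β·I_B = 120 × 0.0144 = 1.73 mA.
Collector loop: V_CE = V_CC − I_C·R_C = 18 − 1.73×0.56 = 17 V.
Since V_CE = 17 V > V_CE(sat) ≈ 0.2 V, the transistor is in the active region as assumed.

I_C ≈ 1.7 mA, V_CE ≈ 17 V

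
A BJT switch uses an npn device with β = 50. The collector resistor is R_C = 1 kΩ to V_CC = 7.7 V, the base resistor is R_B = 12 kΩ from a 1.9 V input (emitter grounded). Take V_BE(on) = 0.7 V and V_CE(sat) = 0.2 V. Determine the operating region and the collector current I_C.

Assume active. Base-emitter loop: I_B = (V_BB − V_BE)/R_B = (1.9 − 0.7)/12 = 0.1 mA.
I_C = β·I_B = 50×0.1 = 5 mA.
V_CE = V_CC − I_C·R_C = 7.7 − 5×1 = 2.7 V > V_CE(sat), so the active-region assumption holds.

active; I_C ≈ 5 mA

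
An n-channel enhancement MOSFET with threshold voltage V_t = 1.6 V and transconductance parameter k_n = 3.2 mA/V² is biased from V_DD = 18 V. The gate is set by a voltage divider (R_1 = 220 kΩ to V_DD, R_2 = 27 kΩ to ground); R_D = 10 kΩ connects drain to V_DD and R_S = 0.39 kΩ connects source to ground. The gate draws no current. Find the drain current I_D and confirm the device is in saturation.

V_G = V_DD·R_2/(R_1+R_2) = 18×27/247 = 1.97 V.
Assume saturation: I_D = (k_n/2)(V_GS − V_t)² with V_GS = V_G − I_D·R_S = 1.97 − 0.39·I_D.
Substituting gives 0.243·I_D² − 1.46·I_D + 0.216 = 0, with roots I_D = 0.152 or 5.84 mA.
The root I_D = 5.84 mA gives V_GS = -0.311 V ≤ V_t, so take I_D = 0.152 mA.
Then V_GS = 1.91 V and V_DS = V_DD − I_D(R_D+R_S) = 18 − 0.152×10.4 = 16.4 V.
Saturation requires V_DS ≥ V_GS − V_t = 0.308 V; 16.4 ≥ 0.308 ✓.

I_D ≈ 0.15 mA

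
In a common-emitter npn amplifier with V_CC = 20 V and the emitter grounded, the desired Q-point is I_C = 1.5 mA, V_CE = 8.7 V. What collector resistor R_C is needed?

R_C ≈ 7.5 kΩ

Collector loop: V_CC = I_C·R_C + V_CE.
R_C = (V_CC − V_CE)/I_C = (20 − 8.7)/1.5 = 7.53 kΩ.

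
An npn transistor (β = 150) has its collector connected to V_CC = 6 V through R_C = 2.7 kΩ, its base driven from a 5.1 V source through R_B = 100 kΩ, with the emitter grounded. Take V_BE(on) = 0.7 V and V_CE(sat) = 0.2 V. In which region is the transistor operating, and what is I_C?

Assume active: I_B = (5.1 − 0.7)/100 = 0.044 mA, giving I_C = β·I_B = 6.6 mA.
But then V_CE = 6 − 6.6×2.7 = -11.8 V < V_CE(sat) = 0.2 V — impossible in the active region.
So the transistor is saturated. With V_CE = 0.2 V, I_C = (V_CC − 0.2)/R_C = 5.8/2.7 = 2.15 mA.
Check: β·I_B = 6.6 mA > I_C = 2.15 mA, confirming saturation.

saturation; I_C ≈ 2.1 mA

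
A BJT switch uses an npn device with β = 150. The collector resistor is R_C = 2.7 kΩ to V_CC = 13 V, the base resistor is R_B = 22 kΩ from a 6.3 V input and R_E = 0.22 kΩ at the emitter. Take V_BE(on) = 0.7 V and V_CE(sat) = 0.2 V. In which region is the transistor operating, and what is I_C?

saturation; I_C ≈ 4.4 mA

Assume active: I_B = (6.3 − 0.7)/(22 + 151×0.22) = 0.101 mA, I_C = β·I_B = 15.2 mA.
Then V_CE = 13 − 15.2×2.7 − 15.3×0.22 = -31.4 V < 0.2 V — the active assumption fails.
Re-solve with V_CE = 0.2 V. KCL at the emitter: V_E/R_E = (V_BB−0.7−V_E)/R_B + (V_CC−0.2−V_E)/R_C, giving V_E = 1.01 V.
I_C = (V_CC − 0.2 − V_E)/R_C = (12.8 − 1.01)/2.7 = 4.37 mA.
Check: I_B = (5.6 − 1.01)/22 = 0.209 mA, and β·I_B = 31.3 mA > I_C, confirming saturation.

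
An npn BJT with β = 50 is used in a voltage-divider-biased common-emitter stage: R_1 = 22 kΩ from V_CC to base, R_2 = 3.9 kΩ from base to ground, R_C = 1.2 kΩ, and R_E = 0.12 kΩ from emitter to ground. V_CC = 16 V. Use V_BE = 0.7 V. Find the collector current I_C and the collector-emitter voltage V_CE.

I_C ≈ 9.1 mA, V_CE ≈ 4 V

Thevenize the base divider: V_Th = V_CC·R_2/(R_1+R_2) = 16×3.9/25.9 = 2.41 V, R_Th = R_1‖R_2 = 3.31 kΩ.
Base-emitter loop: V_Th = I_B·R_Th + V_BE + (β+1)I_B·R_E, so I_B = (2.41 − 0.7) / (3.31 + 51×0.12) = 0.181 mA.
I_C = β·I_B = 50×0.181 = 9.06 mA, and I_E = (β+1)I_B = 9.24 mA.
V_CE = V_CC − I_C·R_C − I_E·R_E = 16 − 9.06×1.2 − 9.24×0.12 = 4.02 V.
V_CE = 4.02 V > 0.2 V confirms active-region operation.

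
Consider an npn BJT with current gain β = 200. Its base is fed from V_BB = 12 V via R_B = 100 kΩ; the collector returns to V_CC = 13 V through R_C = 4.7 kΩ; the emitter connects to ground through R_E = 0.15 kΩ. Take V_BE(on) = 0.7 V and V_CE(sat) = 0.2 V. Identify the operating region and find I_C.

Assume active: I_B = (12 − 0.7)/(100 + 201×0.15) = 0.0868 mA, I_C = β·I_B = 17.4 mA.
Then V_CE = 13 − 17.4×4.7 − 17.5×0.15 = -71.2 V < 0.2 V — the active assumption fails.
Re-solve with V_CE = 0.2 V. KCL at the emitter: V_E/R_E = (V_BB−0.7−V_E)/R_B + (V_CC−0.2−V_E)/R_C, giving V_E = 0.412 V.
I_C = (V_CC − 0.2 − V_E)/R_C = (12.8 − 0.412)/4.7 = 2.64 mA.
Check: I_B = (11.3 − 0.412)/100 = 0.109 mA, and β·I_B = 21.8 mA > I_C, confirming saturation.

saturation; I_C ≈ 2.6 mA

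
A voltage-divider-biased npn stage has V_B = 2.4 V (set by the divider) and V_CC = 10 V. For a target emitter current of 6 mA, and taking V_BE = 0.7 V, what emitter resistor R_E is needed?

R_E ≈ 0.28 kΩ

V_E = V_B − V_BE = 2.4 − 0.7 = 1.7 V.
R_E = V_E / I_E = 1.7 / 6 = 0.283 kΩ.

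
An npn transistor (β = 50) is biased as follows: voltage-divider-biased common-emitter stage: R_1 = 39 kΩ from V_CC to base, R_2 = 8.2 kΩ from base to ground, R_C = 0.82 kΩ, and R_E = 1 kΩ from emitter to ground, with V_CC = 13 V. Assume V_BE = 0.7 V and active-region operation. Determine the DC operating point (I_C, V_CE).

I_C ≈ 1.3 mA, V_CE ≈ 11 V

Thevenize the base divider: V_Th = V_CC·R_2/(R_1+R_2) = 13×8.2/47.2 = 2.26 V, R_Th = R_1‖R_2 = 6.78 kΩ.
Base-emitter loop: V_Th = I_B·R_Th + V_BE + (β+1)I_B·R_E, so I_B = (2.26 − 0.7) / (6.78 + 51×1) = 0.027 mA.
I_C = β·I_B = 50×0.027 = 1.35 mA, and I_E = (β+1)I_B = 1.38 mA.
V_CE = V_CC − I_C·R_C − I_E·R_E = 13 − 1.35×0.82 − 1.38×1 = 10.5 V.
V_CE = 10.5 V > 0.2 V confirms active-region operation.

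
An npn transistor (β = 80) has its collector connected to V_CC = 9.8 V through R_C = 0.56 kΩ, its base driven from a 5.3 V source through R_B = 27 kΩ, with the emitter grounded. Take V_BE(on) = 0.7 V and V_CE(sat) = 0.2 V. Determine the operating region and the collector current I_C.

Assume active. Base-emitter loop: I_B = (V_BB − V_BE)/R_B = (5.3 − 0.7)/27 = 0.17 mA.
I_C = β·I_B = 80×0.17 = 13.6 mA.
V_CE = V_CC − I_C·R_C = 9.8 − 13.6×0.56 = 2.17 V > V_CE(sat), so the active-region assumption holds.

active; I_C ≈ 14 mA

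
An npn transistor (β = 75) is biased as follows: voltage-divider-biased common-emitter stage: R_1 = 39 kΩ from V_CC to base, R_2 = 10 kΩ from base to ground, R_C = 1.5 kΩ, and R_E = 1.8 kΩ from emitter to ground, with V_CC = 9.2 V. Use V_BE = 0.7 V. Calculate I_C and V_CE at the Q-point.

I_C ≈ 0.61 mA, V_CE ≈ 7.2 V

Thevenize the base divider: V_Th = V_CC·R_2/(R_1+R_2) = 9.2×10/49 = 1.88 V, R_Th = R_1‖R_2 = 7.96 kΩ.
Base-emitter loop: V_Th = I_B·R_Th + V_BE + (β+1)I_B·R_E, so I_B = (1.88 − 0.7) / (7.96 + 76×1.8) = 0.00813 mA.
I_C = β·I_B = 75×0.00813 = 0.61 mA, and I_E = (β+1)I_B = 0.618 mA.
V_CE = V_CC − I_C·R_C − I_E·R_E = 9.2 − 0.61×1.5 − 0.618×1.8 = 7.17 V.
V_CE = 7.17 V > 0.2 V confirms active-region operation.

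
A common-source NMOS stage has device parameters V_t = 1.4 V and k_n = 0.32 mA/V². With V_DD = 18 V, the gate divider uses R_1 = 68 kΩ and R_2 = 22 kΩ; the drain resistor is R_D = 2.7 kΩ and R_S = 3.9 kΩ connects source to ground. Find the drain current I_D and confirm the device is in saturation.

I_D ≈ 0.38 mA

V_G = V_DD·R_2/(R_1+R_2) = 18×22/90 = 4.4 V.
Assume saturation: I_D = (k_n/2)(V_GS − V_t)² with V_GS = V_G − I_D·R_S = 4.4 − 3.9·I_D.
Substituting gives 2.43·I_D² − 4.74·I_D + 1.44 = 0, with roots I_D = 0.376 or 1.57 mA.
The root I_D = 1.57 mA gives V_GS = -1.74 V ≤ V_t, so take I_D = 0.376 mA.
Then V_GS = 2.93 V and V_DS = V_DD − I_D(R_D+R_S) = 18 − 0.376×6.6 = 15.5 V.
Saturation requires V_DS ≥ V_GS − V_t = 1.53 V; 15.5 ≥ 1.53 ✓.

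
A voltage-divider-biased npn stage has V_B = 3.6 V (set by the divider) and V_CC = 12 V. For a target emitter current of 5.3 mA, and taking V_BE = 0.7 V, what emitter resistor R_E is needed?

R_E ≈ 0.55 kΩ

V_E = V_B − V_BE = 3.6 − 0.7 = 2.9 V.
R_E = V_E / I_E = 2.9 / 5.3 = 0.547 kΩ.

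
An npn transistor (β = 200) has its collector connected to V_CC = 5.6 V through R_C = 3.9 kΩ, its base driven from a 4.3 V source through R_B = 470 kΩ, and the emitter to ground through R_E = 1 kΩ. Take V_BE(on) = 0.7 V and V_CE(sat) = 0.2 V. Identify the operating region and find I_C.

active; I_C ≈ 1.1 mA

Assume active. Base-emitter loop: I_B = (V_BB − V_BE)/(R_B + (β+1)R_E) = (4.3 − 0.7)/(470 + 201×1) = 0.00537 mA.
I_C = β·I_B = 200×0.00537 = 1.07 mA.
V_CE = V_CC − I_C·R_C − I_E·R_E = 5.6 − 1.07×3.9 − 1.08×1 = 0.337 V > V_CE(sat), so the active-region assumption holds.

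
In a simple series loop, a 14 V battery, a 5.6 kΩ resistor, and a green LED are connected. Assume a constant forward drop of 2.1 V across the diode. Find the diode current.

KVL around the loop: 14 = V_D + I·R = 2.1 + I × 5.6 kΩ.
So I = (14 − 2.1) / 5.6 kΩ = 11.9 / 5.6 = 2.12 mA.

I ≈ 2.1 mA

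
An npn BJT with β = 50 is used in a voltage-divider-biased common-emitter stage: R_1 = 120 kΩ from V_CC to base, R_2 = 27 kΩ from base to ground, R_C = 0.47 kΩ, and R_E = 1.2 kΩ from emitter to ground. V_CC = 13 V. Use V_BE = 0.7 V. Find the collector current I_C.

I_C ≈ 1 mA

Thevenize the base divider: V_Th = V_CC·R_2/(R_1+R_2) = 13×27/147 = 2.39 V, R_Th = R_1‖R_2 = 22 kΩ.
Base-emitter loop: V_Th = I_B·R_Th + V_BE + (β+1)I_B·R_E, so I_B = (2.39 − 0.7) / (22 + 51×1.2) = 0.0203 mA.
I_C = β·I_B = 50×0.0203 = 1.01 mA, and I_E = (β+1)I_B = 1.03 mA.
V_CE = V_CC − I_C·R_C − I_E·R_E = 13 − 1.01×0.47 − 1.03×1.2 = 11.3 V.
V_CE = 11.3 V > 0.2 V confirms active-region operation.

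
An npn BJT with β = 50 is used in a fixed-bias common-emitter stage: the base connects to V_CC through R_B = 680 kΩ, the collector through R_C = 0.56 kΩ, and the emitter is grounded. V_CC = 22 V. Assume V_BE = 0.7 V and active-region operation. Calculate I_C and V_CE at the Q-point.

Base loop: V_CC = I_B·R_B + V_BE, so I_B = (22 − 0.7)/680 kΩ = 0.0313 mA.
In the active region I_C = β·I_B = 50 × 0.0313 = 1.57 mA.
Collector loop: V_CE = V_CC − I_C·R_C = 22 − 1.57×0.56 = 21.1 V.
Since V_CE = 21.1 V > V_CE(sat) ≈ 0.2 V, the transistor is in the active region as assumed.

I_C ≈ 1.6 mA, V_CE ≈ 21 V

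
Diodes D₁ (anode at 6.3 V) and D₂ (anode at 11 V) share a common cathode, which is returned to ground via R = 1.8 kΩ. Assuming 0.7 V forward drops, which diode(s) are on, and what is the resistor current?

Assume both conduct. Then node N would need to be at both 6.3−0.7 = 5.6 V and 11−0.7 = 10.3 V, which is impossible.
Assume only D₂ conducts: V_N = 11 − 0.7 = 10.3 V, so I_R = 10.3/1.8 = 5.72 mA.
Check D₁: its anode-to-cathode voltage is 6.3 − 10.3 = -4 V < 0.7 V, so it is off. The assumption is consistent.

Only D₂ conducts; I_R ≈ 5.7 mA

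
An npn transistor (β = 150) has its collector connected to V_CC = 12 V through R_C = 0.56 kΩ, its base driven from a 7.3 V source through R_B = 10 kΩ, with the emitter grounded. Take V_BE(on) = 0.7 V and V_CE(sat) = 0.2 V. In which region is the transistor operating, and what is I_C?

Assume active: I_B = (7.3 − 0.7)/10 = 0.66 mA, giving I_C = β·I_B = 99 mA.
But then V_CE = 12 − 99×0.56 = -43.4 V < V_CE(sat) = 0.2 V — impossible in the active region.
So the transistor is saturated. With V_CE = 0.2 V, I_C = (V_CC − 0.2)/R_C = 11.8/0.56 = 21.1 mA.
Check: β·I_B = 99 mA > I_C = 21.1 mA, confirming saturation.

saturation; I_C ≈ 21 mA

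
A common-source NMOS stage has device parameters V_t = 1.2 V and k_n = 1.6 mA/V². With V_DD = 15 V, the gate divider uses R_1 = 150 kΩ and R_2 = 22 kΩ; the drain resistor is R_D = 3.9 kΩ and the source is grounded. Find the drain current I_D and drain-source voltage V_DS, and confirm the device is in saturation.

I_D ≈ 0.41 mA, V_DS ≈ 13 V

V_G = V_DD·R_2/(R_1+R_2) = 15×22/172 = 1.92 V. With the source grounded, V_GS = V_G = 1.92 V.
Assume saturation: I_D = (k_n/2)(V_GS − V_t)² = (1.6/2)×(1.92 − 1.2)² = 0.8×0.719² = 0.413 mA.
V_DS = V_DD − I_D·R_D = 15 − 0.413×3.9 = 13.4 V.
Saturation requires V_DS ≥ V_GS − V_t = 0.719 V; 13.4 ≥ 0.719 ✓.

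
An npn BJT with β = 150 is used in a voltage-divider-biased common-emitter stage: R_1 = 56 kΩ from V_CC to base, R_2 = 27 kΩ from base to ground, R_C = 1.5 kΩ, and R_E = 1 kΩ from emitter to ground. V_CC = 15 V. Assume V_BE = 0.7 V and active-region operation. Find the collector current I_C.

Thevenize the base divider: V_Th = V_CC·R_2/(R_1+R_2) = 15×27/83 = 4.88 V, R_Th = R_1‖R_2 = 18.2 kΩ.
Base-emitter loop: V_Th = I_B·R_Th + V_BE + (β+1)I_B·R_E, so I_B = (4.88 − 0.7) / (18.2 + 151×1) = 0.0247 mA.
I_C = β·I_B = 150×0.0247 = 3.7 mA, and I_E = (β+1)I_B = 3.73 mA.
V_CE = V_CC − I_C·R_C − I_E·R_E = 15 − 3.7×1.5 − 3.73×1 = 5.71 V.
V_CE = 5.71 V > 0.2 V confirms active-region operation.

I_C ≈ 3.7 mA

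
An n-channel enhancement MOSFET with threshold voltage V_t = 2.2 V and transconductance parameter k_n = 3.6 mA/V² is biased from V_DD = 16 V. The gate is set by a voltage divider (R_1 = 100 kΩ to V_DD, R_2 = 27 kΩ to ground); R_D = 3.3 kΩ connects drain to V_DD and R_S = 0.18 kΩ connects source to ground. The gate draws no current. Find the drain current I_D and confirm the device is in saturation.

V_G = V_DD·R_2/(R_1+R_2) = 16×27/127 = 3.4 V.
Assume saturation: I_D = (k_n/2)(V_GS − V_t)² with V_GS = V_G − I_D·R_S = 3.4 − 0.18·I_D.
Substituting gives 0.0583·I_D² − 1.78·I_D + 2.6 = 0, with roots I_D = 1.54 or 29 mA.
The root I_D = 29 mA gives V_GS = -1.81 V ≤ V_t, so take I_D = 1.54 mA.
Then V_GS = 3.12 V and V_DS = V_DD − I_D(R_D+R_S) = 16 − 1.54×3.48 = 10.6 V.
Saturation requires V_DS ≥ V_GS − V_t = 0.925 V; 10.6 ≥ 0.925 ✓.

I_D ≈ 1.5 mA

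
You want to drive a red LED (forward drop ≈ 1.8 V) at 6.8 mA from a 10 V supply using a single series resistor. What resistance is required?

The resistor drops V_S − V_D = 10 − 1.8 = 8.2 V at 6.8 mA.
R = 8.2 V / 6.8 mA = 1.21 kΩ.

R ≈ 1.2 kΩ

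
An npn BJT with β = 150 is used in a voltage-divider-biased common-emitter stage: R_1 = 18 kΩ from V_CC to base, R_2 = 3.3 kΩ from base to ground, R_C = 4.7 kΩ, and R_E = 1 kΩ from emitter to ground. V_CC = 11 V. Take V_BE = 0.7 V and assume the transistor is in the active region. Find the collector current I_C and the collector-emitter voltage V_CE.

I_C ≈ 0.98 mA, V_CE ≈ 5.4 V

Thevenize the base divider: V_Th = V_CC·R_2/(R_1+R_2) = 11×3.3/21.3 = 1.7 V, R_Th = R_1‖R_2 = 2.79 kΩ.
Base-emitter loop: V_Th = I_B·R_Th + V_BE + (β+1)I_B·R_E, so I_B = (1.7 − 0.7) / (2.79 + 151×1) = 0.00653 mA.
I_C = β·I_B = 150×0.00653 = 0.979 mA, and I_E = (β+1)I_B = 0.986 mA.
V_CE = V_CC − I_C·R_C − I_E·R_E = 11 − 0.979×4.7 − 0.986×1 = 5.41 V.
V_CE = 5.41 V > 0.2 V confirms active-region operation.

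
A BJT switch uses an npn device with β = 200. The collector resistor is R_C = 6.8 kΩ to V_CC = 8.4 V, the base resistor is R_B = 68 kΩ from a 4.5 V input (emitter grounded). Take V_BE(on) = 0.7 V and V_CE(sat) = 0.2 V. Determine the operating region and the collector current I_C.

saturation; I_C ≈ 1.2 mA

Assume active: I_B = (4.5 − 0.7)/68 = 0.0559 mA, giving I_C = β·I_B = 11.2 mA.
But then V_CE = 8.4 − 11.2×6.8 = -67.6 V < V_CE(sat) = 0.2 V — impossible in the active region.
So the transistor is saturated. With V_CE = 0.2 V, I_C = (V_CC − 0.2)/R_C = 8.2/6.8 = 1.21 mA.
Check: β·I_B = 11.2 mA > I_C = 1.21 mA, confirming saturation.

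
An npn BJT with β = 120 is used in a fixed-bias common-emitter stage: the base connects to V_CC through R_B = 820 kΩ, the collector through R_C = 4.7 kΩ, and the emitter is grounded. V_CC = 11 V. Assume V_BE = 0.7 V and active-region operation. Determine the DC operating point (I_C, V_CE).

Base loop: V_CC = I_B·R_B + V_BE, so I_B = (11 − 0.7)/820 kΩ = 0.0126 mA.
In the active region I_C = β·I_B = 120 × 0.0126 = 1.51 mA.
Collector loop: V_CE = V_CC − I_C·R_C = 11 − 1.51×4.7 = 3.92 V.
Since V_CE = 3.92 V > V_CE(sat) ≈ 0.2 V, the transistor is in the active region as assumed.

I_C ≈ 1.5 mA, V_CE ≈ 3.9 V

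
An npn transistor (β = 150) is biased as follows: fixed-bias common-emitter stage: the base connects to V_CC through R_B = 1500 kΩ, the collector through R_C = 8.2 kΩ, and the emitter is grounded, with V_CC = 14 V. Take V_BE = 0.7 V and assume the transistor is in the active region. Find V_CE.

V_CE ≈ 3.1 V

Base loop: V_CC = I_B·R_B + V_BE, so I_B = (14 − 0.7)/1500 kΩ = 0.00887 mA.
In the active region I_C = β·I_B = 150 × 0.00887 = 1.33 mA.
Collector loop: V_CE = V_CC − I_C·R_C = 14 − 1.33×8.2 = 3.09 V.
Since V_CE = 3.09 V > V_CE(sat) ≈ 0.2 V, the transistor is in the active region as assumed.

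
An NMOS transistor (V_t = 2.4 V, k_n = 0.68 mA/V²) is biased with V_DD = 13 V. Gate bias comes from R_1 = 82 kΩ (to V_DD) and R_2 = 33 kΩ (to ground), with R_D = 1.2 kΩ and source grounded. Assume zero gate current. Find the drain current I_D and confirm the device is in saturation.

V_G = V_DD·R_2/(R_1+R_2) = 13×33/115 = 3.73 V. With the source grounded, V_GS = V_G = 3.73 V.
Assume saturation: I_D = (k_n/2)(V_GS − V_t)² = (0.68/2)×(3.73 − 2.4)² = 0.34×1.33² = 0.602 mA.
V_DS = V_DD − I_D·R_D = 13 − 0.602×1.2 = 12.3 V.
Saturation requires V_DS ≥ V_GS − V_t = 1.33 V; 12.3 ≥ 1.33 ✓.

I_D ≈ 0.6 mA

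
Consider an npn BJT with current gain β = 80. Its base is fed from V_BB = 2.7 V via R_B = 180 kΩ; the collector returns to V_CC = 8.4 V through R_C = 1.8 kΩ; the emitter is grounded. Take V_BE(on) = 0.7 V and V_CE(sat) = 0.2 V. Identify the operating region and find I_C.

active; I_C ≈ 0.89 mA

Assume active. Base-emitter loop: I_B = (V_BB − V_BE)/R_B = (2.7 − 0.7)/180 = 0.0111 mA.
I_C = β·I_B = 80×0.0111 = 0.889 mA.
V_CE = V_CC − I_C·R_C = 8.4 − 0.889×1.8 = 6.8 V > V_CE(sat), so the active-region assumption holds.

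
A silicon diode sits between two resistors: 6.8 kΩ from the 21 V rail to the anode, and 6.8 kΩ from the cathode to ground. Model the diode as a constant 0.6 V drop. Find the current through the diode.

I ≈ 1.5 mA

The two resistors are in series with the diode, so KVL gives 21 = I·6.8 + 0.6 + I·6.8.
I = (21 − 0.6) / (6.8 + 6.8) kΩ = 20.4 / 13.6 = 1.5 mA.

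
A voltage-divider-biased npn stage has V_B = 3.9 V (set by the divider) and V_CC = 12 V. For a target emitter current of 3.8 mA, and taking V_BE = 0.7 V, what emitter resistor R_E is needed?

R_E ≈ 0.84 kΩ

V_E = V_B − V_BE = 3.9 − 0.7 = 3.2 V.
R_E = V_E / I_E = 3.2 / 3.8 = 0.842 kΩ.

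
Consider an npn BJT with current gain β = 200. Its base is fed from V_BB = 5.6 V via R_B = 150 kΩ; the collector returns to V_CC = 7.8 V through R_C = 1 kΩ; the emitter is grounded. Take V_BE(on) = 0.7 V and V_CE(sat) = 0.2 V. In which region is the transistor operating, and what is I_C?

Assume active. Base-emitter loop: I_B = (V_BB − V_BE)/R_B = (5.6 − 0.7)/150 = 0.0327 mA.
I_C = β·I_B = 200×0.0327 = 6.53 mA.
V_CE = V_CC − I_C·R_C = 7.8 − 6.53×1 = 1.27 V > V_CE(sat), so the active-region assumption holds.

active; I_C ≈ 6.5 mA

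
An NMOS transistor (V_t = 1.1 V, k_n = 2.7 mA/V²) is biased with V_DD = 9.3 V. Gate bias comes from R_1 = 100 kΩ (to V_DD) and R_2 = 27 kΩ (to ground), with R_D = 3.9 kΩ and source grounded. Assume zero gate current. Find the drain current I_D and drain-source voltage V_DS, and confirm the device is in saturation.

I_D ≈ 1 mA, V_DS ≈ 5.2 V

V_G = V_DD·R_2/(R_1+R_2) = 9.3×27/127 = 1.98 V. With the source grounded, V_GS = V_G = 1.98 V.
Assume saturation: I_D = (k_n/2)(V_GS − V_t)² = (2.7/2)×(1.98 − 1.1)² = 1.35×0.877² = 1.04 mA.
V_DS = V_DD − I_D·R_D = 9.3 − 1.04×3.9 = 5.25 V.
Saturation requires V_DS ≥ V_GS − V_t = 0.877 V; 5.25 ≥ 0.877 ✓.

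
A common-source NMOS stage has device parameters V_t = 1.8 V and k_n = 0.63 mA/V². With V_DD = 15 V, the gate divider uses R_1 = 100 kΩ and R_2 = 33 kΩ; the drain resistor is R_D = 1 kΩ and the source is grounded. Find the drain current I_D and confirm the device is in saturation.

V_G = V_DD·R_2/(R_1+R_2) = 15×33/133 = 3.72 V. With the source grounded, V_GS = V_G = 3.72 V.
Assume saturation: I_D = (k_n/2)(V_GS − V_t)² = (0.63/2)×(3.72 − 1.8)² = 0.315×1.92² = 1.16 mA.
V_DS = V_DD − I_D·R_D = 15 − 1.16×1 = 13.8 V.
Saturation requires V_DS ≥ V_GS − V_t = 1.92 V; 13.8 ≥ 1.92 ✓.

I_D ≈ 1.2 mA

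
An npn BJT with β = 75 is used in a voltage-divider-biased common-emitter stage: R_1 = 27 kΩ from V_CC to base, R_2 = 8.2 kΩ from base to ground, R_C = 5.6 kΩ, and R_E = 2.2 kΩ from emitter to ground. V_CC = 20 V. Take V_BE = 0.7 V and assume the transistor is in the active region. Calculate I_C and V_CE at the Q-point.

I_C ≈ 1.7 mA, V_CE ≈ 6.6 V

Thevenize the base divider: V_Th = V_CC·R_2/(R_1+R_2) = 20×8.2/35.2 = 4.66 V, R_Th = R_1‖R_2 = 6.29 kΩ.
Base-emitter loop: V_Th = I_B·R_Th + V_BE + (β+1)I_B·R_E, so I_B = (4.66 − 0.7) / (6.29 + 76×2.2) = 0.0228 mA.
I_C = β·I_B = 75×0.0228 = 1.71 mA, and I_E = (β+1)I_B = 1.73 mA.
V_CE = V_CC − I_C·R_C − I_E·R_E = 20 − 1.71×5.6 − 1.73×2.2 = 6.6 V.
V_CE = 6.6 V > 0.2 V confirms active-region operation.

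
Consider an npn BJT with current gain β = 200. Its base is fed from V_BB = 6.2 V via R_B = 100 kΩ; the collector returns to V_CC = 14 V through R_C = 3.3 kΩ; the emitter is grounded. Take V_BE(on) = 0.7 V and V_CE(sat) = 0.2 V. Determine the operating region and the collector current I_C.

saturation; I_C ≈ 4.2 mA

Assume active: I_B = (6.2 − 0.7)/100 = 0.055 mA, giving I_C = β·I_B = 11 mA.
But then V_CE = 14 − 11×3.3 = -22.3 V < V_CE(sat) = 0.2 V — impossible in the active region.
So the transistor is saturated. With V_CE = 0.2 V, I_C = (V_CC − 0.2)/R_C = 13.8/3.3 = 4.18 mA.
Check: β·I_B = 11 mA > I_C = 4.18 mA, confirming saturation.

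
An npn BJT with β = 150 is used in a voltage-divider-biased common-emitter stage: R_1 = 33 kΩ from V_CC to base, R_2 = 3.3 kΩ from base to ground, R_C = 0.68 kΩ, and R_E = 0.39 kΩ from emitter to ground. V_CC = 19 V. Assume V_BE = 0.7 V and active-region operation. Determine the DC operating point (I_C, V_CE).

I_C ≈ 2.5 mA, V_CE ≈ 16 V

Thevenize the base divider: V_Th = V_CC·R_2/(R_1+R_2) = 19×3.3/36.3 = 1.73 V, R_Th = R_1‖R_2 = 3 kΩ.
Base-emitter loop: V_Th = I_B·R_Th + V_BE + (β+1)I_B·R_E, so I_B = (1.73 − 0.7) / (3 + 151×0.39) = 0.0166 mA.
I_C = β·I_B = 150×0.0166 = 2.49 mA, and I_E = (β+1)I_B = 2.51 mA.
V_CE = V_CC − I_C·R_C − I_E·R_E = 19 − 2.49×0.68 − 2.51×0.39 = 16.3 V.
V_CE = 16.3 V > 0.2 V confirms active-region operation.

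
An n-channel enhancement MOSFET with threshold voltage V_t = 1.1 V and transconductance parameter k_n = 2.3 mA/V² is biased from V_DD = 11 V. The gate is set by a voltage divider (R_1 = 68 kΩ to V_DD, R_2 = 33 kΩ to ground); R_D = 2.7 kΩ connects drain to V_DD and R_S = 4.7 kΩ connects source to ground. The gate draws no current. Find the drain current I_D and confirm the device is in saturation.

I_D ≈ 0.4 mA

V_G = V_DD·R_2/(R_1+R_2) = 11×33/101 = 3.59 V.
Assume saturation: I_D = (k_n/2)(V_GS − V_t)² with V_GS = V_G − I_D·R_S = 3.59 − 4.7·I_D.
Substituting gives 25.4·I_D² − 28·I_D + 7.15 = 0, with roots I_D = 0.404 or 0.696 mA.
The root I_D = 0.696 mA gives V_GS = 0.322 V ≤ V_t, so take I_D = 0.404 mA.
Then V_GS = 1.69 V and V_DS = V_DD − I_D(R_D+R_S) = 11 − 0.404×7.4 = 8.01 V.
Saturation requires V_DS ≥ V_GS − V_t = 0.593 V; 8.01 ≥ 0.593 ✓.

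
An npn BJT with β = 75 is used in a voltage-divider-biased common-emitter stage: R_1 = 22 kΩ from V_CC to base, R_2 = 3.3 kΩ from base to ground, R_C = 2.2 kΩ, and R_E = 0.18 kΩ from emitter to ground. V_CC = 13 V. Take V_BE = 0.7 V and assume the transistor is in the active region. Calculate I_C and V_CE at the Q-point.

I_C ≈ 4.5 mA, V_CE ≈ 2.3 V

Thevenize the base divider: V_Th = V_CC·R_2/(R_1+R_2) = 13×3.3/25.3 = 1.7 V, R_Th = R_1‖R_2 = 2.87 kΩ.
Base-emitter loop: V_Th = I_B·R_Th + V_BE + (β+1)I_B·R_E, so I_B = (1.7 − 0.7) / (2.87 + 76×0.18) = 0.0602 mA.
I_C = β·I_B = 75×0.0602 = 4.51 mA, and I_E = (β+1)I_B = 4.57 mA.
V_CE = V_CC − I_C·R_C − I_E·R_E = 13 − 4.51×2.2 − 4.57×0.18 = 2.25 V.
V_CE = 2.25 V > 0.2 V confirms active-region operation.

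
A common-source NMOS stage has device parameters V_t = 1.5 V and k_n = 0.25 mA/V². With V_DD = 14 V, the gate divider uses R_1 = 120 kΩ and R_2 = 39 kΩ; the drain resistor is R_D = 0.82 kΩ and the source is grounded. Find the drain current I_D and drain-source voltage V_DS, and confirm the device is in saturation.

I_D ≈ 0.47 mA, V_DS ≈ 14 V

V_G = V_DD·R_2/(R_1+R_2) = 14×39/159 = 3.43 V. With the source grounded, V_GS = V_G = 3.43 V.
Assume saturation: I_D = (k_n/2)(V_GS − V_t)² = (0.25/2)×(3.43 − 1.5)² = 0.125×1.93² = 0.468 mA.
V_DS = V_DD − I_D·R_D = 14 − 0.468×0.82 = 13.6 V.
Saturation requires V_DS ≥ V_GS − V_t = 1.93 V; 13.6 ≥ 1.93 ✓.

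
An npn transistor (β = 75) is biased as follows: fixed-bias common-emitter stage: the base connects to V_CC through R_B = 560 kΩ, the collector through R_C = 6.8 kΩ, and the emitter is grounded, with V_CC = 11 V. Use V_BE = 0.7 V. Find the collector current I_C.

Base loop: V_CC = I_B·R_B + V_BE, so I_B = (11 − 0.7)/560 kΩ = 0.0184 mA.
In the active region I_C = β·I_B = 75 × 0.0184 = 1.38 mA.
Collector loop: V_CE = V_CC − I_C·R_C = 11 − 1.38×6.8 = 1.62 V.
Since V_CE = 1.62 V > V_CE(sat) ≈ 0.2 V, the transistor is in the active region as assumed.

I_C ≈ 1.4 mA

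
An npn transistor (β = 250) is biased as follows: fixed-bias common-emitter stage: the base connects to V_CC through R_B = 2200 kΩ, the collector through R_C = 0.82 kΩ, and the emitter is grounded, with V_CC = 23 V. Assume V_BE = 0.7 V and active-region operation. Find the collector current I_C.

I_C ≈ 2.5 mA

Base loop: V_CC = I_B·R_B + V_BE, so I_B = (23 − 0.7)/2200 kΩ = 0.0101 mA.
In the active region I_C = β·I_B = 250 × 0.0101 = 2.53 mA.
Collector loop: V_CE = V_CC − I_C·R_C = 23 − 2.53×0.82 = 20.9 V.
Since V_CE = 20.9 V > V_CE(sat) ≈ 0.2 V, the transistor is in the active region as assumed.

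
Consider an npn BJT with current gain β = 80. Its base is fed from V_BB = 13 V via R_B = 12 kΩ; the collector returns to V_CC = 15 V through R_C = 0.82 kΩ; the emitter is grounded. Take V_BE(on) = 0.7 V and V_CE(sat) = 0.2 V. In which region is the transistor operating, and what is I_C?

Assume active: I_B = (13 − 0.7)/12 = 1.03 mA, giving I_C = β·I_B = 82 mA.
But then V_CE = 15 − 82×0.82 = -52.2 V < V_CE(sat) = 0.2 V — impossible in the active region.
So the transistor is saturated. With V_CE = 0.2 V, I_C = (V_CC − 0.2)/R_C = 14.8/0.82 = 18 mA.
Check: β·I_B = 82 mA > I_C = 18 mA, confirming saturation.

saturation; I_C ≈ 18 mA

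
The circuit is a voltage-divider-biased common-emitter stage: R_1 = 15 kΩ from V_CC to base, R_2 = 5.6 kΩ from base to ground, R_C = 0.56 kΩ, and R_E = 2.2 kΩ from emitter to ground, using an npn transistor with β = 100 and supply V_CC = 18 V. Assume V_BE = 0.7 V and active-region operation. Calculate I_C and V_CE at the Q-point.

Thevenize the base divider: V_Th = V_CC·R_2/(R_1+R_2) = 18×5.6/20.6 = 4.89 V, R_Th = R_1‖R_2 = 4.08 kΩ.
Base-emitter loop: V_Th = I_B·R_Th + V_BE + (β+1)I_B·R_E, so I_B = (4.89 − 0.7) / (4.08 + 101×2.2) = 0.0185 mA.
I_C = β·I_B = 100×0.0185 = 1.85 mA, and I_E = (β+1)I_B = 1.87 mA.
V_CE = V_CC − I_C·R_C − I_E·R_E = 18 − 1.85×0.56 − 1.87×2.2 = 12.8 V.
V_CE = 12.8 V > 0.2 V confirms active-region operation.

I_C ≈ 1.9 mA, V_CE ≈ 13 V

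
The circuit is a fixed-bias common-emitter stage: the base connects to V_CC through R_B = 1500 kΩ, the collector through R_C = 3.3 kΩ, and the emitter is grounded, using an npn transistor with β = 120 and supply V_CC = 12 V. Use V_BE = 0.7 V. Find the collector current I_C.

Base loop: V_CC = I_B·R_B + V_BE, so I_B = (12 − 0.7)/1500 kΩ = 0.00753 mA.
In the active region I_C = β·I_B = 120 × 0.00753 = 0.904 mA.
Collector loop: V_CE = V_CC − I_C·R_C = 12 − 0.904×3.3 = 9.02 V.
Since V_CE = 9.02 V > V_CE(sat) ≈ 0.2 V, the transistor is in the active region as assumed.

I_C ≈ 0.9 mA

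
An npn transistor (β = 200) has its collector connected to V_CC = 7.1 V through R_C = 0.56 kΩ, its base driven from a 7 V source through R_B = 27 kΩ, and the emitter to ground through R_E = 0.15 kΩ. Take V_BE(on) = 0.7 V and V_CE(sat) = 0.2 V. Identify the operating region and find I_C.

Assume active: I_B = (7 − 0.7)/(27 + 201×0.15) = 0.11 mA, I_C = β·I_B = 22 mA.
Then V_CE = 7.1 − 22×0.56 − 22.2×0.15 = -8.57 V < 0.2 V — the active assumption fails.
Re-solve with V_CE = 0.2 V. KCL at the emitter: V_E/R_E = (V_BB−0.7−V_E)/R_B + (V_CC−0.2−V_E)/R_C, giving V_E = 1.48 V.
I_C = (V_CC − 0.2 − V_E)/R_C = (6.9 − 1.48)/0.56 = 9.68 mA.
Check: I_B = (6.3 − 1.48)/27 = 0.179 mA, and β·I_B = 35.7 mA > I_C, confirming saturation.

saturation; I_C ≈ 9.7 mA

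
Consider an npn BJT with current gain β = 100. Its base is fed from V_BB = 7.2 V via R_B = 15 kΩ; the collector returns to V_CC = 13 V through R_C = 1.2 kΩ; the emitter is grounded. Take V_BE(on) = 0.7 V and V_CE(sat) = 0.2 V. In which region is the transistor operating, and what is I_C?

Assume active: I_B = (7.2 − 0.7)/15 = 0.433 mA, giving I_C = β·I_B = 43.3 mA.
But then V_CE = 13 − 43.3×1.2 = -39 V < V_CE(sat) = 0.2 V — impossible in the active region.
So the transistor is saturated. With V_CE = 0.2 V, I_C = (V_CC − 0.2)/R_C = 12.8/1.2 = 10.7 mA.
Check: β·I_B = 43.3 mA > I_C = 10.7 mA, confirming saturation.

saturation; I_C ≈ 11 mA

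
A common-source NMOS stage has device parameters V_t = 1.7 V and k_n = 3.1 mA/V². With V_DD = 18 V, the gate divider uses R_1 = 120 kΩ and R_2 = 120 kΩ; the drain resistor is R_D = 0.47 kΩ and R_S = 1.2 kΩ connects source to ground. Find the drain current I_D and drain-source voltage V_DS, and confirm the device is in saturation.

I_D ≈ 4.6 mA, V_DS ≈ 10 V

V_G = V_DD·R_2/(R_1+R_2) = 18×120/240 = 9 V.
Assume saturation: I_D = (k_n/2)(V_GS − V_t)² with V_GS = V_G − I_D·R_S = 9 − 1.2·I_D.
Substituting gives 2.23·I_D² − 28.2·I_D + 82.6 = 0, with roots I_D = 4.64 or 7.97 mA.
The root I_D = 7.97 mA gives V_GS = -0.568 V ≤ V_t, so take I_D = 4.64 mA.
Then V_GS = 3.43 V and V_DS = V_DD − I_D(R_D+R_S) = 18 − 4.64×1.67 = 10.2 V.
Saturation requires V_DS ≥ V_GS − V_t = 1.73 V; 10.2 ≥ 1.73 ✓.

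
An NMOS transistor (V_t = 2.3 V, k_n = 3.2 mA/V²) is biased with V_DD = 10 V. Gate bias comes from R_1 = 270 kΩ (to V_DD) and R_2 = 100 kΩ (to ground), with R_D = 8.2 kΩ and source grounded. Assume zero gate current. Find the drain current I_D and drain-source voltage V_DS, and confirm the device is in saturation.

I_D ≈ 0.26 mA, V_DS ≈ 7.9 V

V_G = V_DD·R_2/(R_1+R_2) = 10×100/370 = 2.7 V. With the source grounded, V_GS = V_G = 2.7 V.
Assume saturation: I_D = (k_n/2)(V_GS − V_t)² = (3.2/2)×(2.7 − 2.3)² = 1.6×0.403² = 0.259 mA.
V_DS = V_DD − I_D·R_D = 10 − 0.259×8.2 = 7.87 V.
Saturation requires V_DS ≥ V_GS − V_t = 0.403 V; 7.87 ≥ 0.403 ✓.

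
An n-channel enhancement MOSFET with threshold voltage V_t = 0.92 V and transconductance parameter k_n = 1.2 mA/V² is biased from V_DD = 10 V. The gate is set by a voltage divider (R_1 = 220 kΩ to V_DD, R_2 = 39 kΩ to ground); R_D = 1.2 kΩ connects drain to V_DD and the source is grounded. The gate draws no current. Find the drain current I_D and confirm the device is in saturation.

I_D ≈ 0.21 mA

V_G = V_DD·R_2/(R_1+R_2) = 10×39/259 = 1.51 V. With the source grounded, V_GS = V_G = 1.51 V.
Assume saturation: I_D = (k_n/2)(V_GS − V_t)² = (1.2/2)×(1.51 − 0.92)² = 0.6×0.586² = 0.206 mA.
V_DS = V_DD − I_D·R_D = 10 − 0.206×1.2 = 9.75 V.
Saturation requires V_DS ≥ V_GS − V_t = 0.586 V; 9.75 ≥ 0.586 ✓.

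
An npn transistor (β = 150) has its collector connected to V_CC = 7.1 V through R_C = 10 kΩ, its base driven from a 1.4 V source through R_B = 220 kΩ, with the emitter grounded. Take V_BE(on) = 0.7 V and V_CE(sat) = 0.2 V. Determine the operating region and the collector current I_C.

Assume active. Base-emitter loop: I_B = (V_BB − V_BE)/R_B = (1.4 − 0.7)/220 = 0.00318 mA.
I_C = β·I_B = 150×0.00318 = 0.477 mA.
V_CE = V_CC − I_C·R_C = 7.1 − 0.477×10 = 2.33 V > V_CE(sat), so the active-region assumption holds.

active; I_C ≈ 0.48 mA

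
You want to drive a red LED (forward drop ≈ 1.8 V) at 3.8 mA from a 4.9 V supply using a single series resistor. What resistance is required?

R ≈ 0.82 kΩ

The resistor drops V_S − V_D = 4.9 − 1.8 = 3.1 V at 3.8 mA.
R = 3.1 V / 3.8 mA = 0.816 kΩ.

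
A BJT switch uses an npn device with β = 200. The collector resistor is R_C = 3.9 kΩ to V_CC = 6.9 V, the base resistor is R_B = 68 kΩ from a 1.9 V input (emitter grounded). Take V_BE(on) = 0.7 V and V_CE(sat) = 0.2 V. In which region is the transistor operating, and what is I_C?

Assume active: I_B = (1.9 − 0.7)/68 = 0.0176 mA, giving I_C = β·I_B = 3.53 mA.
But then V_CE = 6.9 − 3.53×3.9 = -6.86 V < V_CE(sat) = 0.2 V — impossible in the active region.
So the transistor is saturated. With V_CE = 0.2 V, I_C = (V_CC − 0.2)/R_C = 6.7/3.9 = 1.72 mA.
Check: β·I_B = 3.53 mA > I_C = 1.72 mA, confirming saturation.

saturation; I_C ≈ 1.7 mA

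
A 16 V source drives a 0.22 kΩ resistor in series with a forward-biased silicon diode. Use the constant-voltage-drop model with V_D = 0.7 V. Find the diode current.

KVL around the loop: 16 = V_D + I·R = 0.7 + I × 0.22 kΩ.
So I = (16 − 0.7) / 0.22 kΩ = 15.3 / 0.22 = 69.5 mA.

I ≈ 70 mA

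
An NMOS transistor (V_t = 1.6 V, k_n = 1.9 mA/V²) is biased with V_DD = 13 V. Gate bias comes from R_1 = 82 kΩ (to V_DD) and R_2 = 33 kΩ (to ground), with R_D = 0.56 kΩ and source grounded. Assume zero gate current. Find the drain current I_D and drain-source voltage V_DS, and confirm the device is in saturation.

I_D ≈ 4.3 mA, V_DS ≈ 11 V

V_G = V_DD·R_2/(R_1+R_2) = 13×33/115 = 3.73 V. With the source grounded, V_GS = V_G = 3.73 V.
Assume saturation: I_D = (k_n/2)(V_GS − V_t)² = (1.9/2)×(3.73 − 1.6)² = 0.95×2.13² = 4.31 mA.
V_DS = V_DD − I_D·R_D = 13 − 4.31×0.56 = 10.6 V.
Saturation requires V_DS ≥ V_GS − V_t = 2.13 V; 10.6 ≥ 2.13 ✓.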